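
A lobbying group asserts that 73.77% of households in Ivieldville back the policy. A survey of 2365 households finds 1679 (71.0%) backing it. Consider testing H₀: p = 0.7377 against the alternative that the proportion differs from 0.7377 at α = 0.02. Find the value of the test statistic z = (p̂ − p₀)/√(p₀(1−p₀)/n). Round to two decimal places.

p̂ = 1679/2365 ≈ 0.70994.
Standard error under H₀: √(0.7377×0.2623/2365) = 0.00905.
z = (0.70994 − 0.7377)/0.00905 = -0.02776/0.00905 = -3.07.
p-value = 2·P(Z > 3.069) ≈ 0.0021. With α = 0.02, reject H₀.

z = -3.07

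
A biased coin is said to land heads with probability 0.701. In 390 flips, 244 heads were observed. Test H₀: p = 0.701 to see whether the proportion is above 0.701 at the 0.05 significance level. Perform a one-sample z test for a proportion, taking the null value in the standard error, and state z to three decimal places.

z = -3.251

p̂ = 244/390 ≈ 0.62564.
Standard error under H₀: √(0.701×0.299/390) = 0.02318.
z = (0.62564 − 0.701)/0.02318 = -0.07536/0.02318 = -3.251.
p-value = P(Z > -3.251) ≈ 0.9994, so at α = 0.05 we fail to reject H₀.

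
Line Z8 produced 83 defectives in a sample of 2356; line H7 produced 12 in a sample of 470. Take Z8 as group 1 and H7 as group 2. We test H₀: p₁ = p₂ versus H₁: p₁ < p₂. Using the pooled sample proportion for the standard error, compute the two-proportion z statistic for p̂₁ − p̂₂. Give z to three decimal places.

z = 1.065

p̂₁ = 83/2356 ≈ 0.03523, p̂₂ = 12/470 ≈ 0.02553.
Pooled p̂ = (83+12)/(2356+470) = 95/2826 = 0.03362.
SE = √(0.0324864 × 0.00255211) = 0.00911.
z = (0.03523 − 0.02553)/0.00911 = 0.00970/0.00911 = 1.065.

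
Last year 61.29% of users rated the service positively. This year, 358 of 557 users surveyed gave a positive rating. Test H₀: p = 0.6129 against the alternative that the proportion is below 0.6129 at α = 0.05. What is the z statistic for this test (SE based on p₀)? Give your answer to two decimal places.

p̂ = 358/557 ≈ 0.6427.
Standard error under H₀: √(0.6129×0.3871/557) = 0.0206.
z = (0.6427 − 0.6129)/0.0206 = 0.0298/0.0206 = 1.45.
p-value = P(Z < 1.445) ≈ 0.9258. With α = 0.05, fail to reject H₀.

z = 1.45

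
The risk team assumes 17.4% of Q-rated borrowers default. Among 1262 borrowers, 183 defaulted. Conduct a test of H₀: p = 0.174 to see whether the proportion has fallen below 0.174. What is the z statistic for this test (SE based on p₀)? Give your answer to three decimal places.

p̂ = 183/1262 = 0.14501.
Standard error under H₀: √(0.174×0.826/1262) = 0.01067.
z = (0.14501 − 0.174)/0.01067 = -0.02899/0.01067 = -2.717.
p-value = P(Z < -2.717) ≈ 0.0033.

z = -2.717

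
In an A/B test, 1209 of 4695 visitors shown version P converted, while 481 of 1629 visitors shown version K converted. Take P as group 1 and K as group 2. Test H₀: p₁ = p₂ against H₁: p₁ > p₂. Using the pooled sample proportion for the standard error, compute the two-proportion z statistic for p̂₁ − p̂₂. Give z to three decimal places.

p̂₁ = 1209/4695 = 0.257508, p̂₂ = 481/1629 = 0.295273.
Pooled p̂ = (1209+481)/(4695+1629) = 1690/6324 = 0.267236.
SE = √(p̂(1−p̂)(1/n₁+1/n₂)) = √(0.267236·0.732764·0.000826866) = √(0.000161918) = 0.012725.
z = (0.257508 − 0.295273)/0.012725 = -0.037765/0.012725 = -2.968.
p-value = P(Z > -2.968) ≈ 0.9985.

z = -2.968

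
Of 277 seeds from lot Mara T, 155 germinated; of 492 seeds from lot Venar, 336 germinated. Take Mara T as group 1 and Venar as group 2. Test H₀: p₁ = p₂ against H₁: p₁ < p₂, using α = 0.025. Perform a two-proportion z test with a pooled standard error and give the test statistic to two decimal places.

z = -3.42

p̂₁ = 155/277 = 0.5596, p̂₂ = 336/492 = 0.6829.
Pooled p̂ = (155+336)/(277+492) = 491/769 = 0.6385.
SE = √(p̂(1−p̂)(1/n₁+1/n₂)) = √(0.6385·0.3615·0.00564263) = √(0.00130243) = 0.0361.
z = (0.5596 − 0.6829)/0.0361 = -0.1233/0.0361 = -3.42.
p-value = P(Z < -3.418) ≈ 0.0003. With α = 0.025, reject H₀.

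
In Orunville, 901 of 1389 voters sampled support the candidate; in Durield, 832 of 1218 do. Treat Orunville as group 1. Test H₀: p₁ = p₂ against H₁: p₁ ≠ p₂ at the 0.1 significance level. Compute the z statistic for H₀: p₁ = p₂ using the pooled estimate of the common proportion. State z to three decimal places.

z = -1.857

p̂₁ = 901/1389 = 0.648668, p̂₂ = 832/1218 = 0.683087.
Pooled p̂ = (901+832)/(1389+1218) = 1733/2607 = 0.664749.
SE = √(0.222858 × 0.00154096) = 0.018531.
z = (0.648668 − 0.683087)/0.018531 = -0.034419/0.018531 = -1.857.
Two-sided p-value ≈ 2·Φ(−1.857) = 0.0633. With α = 0.1, reject H₀.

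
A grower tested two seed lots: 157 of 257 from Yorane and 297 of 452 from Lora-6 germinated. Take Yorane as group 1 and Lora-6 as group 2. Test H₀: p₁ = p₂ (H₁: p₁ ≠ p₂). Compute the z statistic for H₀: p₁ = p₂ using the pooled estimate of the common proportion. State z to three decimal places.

z = -1.232

p̂₁ = 157/257 = 0.61089, p̂₂ = 297/452 = 0.65708.
Pooled p̂ = (157+297)/(257+452) = 454/709 = 0.64034.
SE = √(0.230305 × 0.00610344) = 0.03749.
z = (0.61089 − 0.65708)/0.03749 = -0.04619/0.03749 = -1.232.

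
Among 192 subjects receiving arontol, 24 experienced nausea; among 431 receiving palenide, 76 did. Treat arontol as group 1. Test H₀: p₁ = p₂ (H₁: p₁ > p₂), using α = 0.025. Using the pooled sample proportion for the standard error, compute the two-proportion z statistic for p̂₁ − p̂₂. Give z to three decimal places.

z = -1.612

p̂₁ = 24/192 ≈ 0.12500, p̂₂ = 76/431 ≈ 0.17633.
Pooled p̂ = (24+76)/(192+431) = 100/623 = 0.16051.
SE = √(p̂(1−p̂)(1/n₁+1/n₂)) = √(0.16051·0.83949·0.00752852) = √(0.00101446) = 0.03185.
z = (0.12500 − 0.17633)/0.03185 = -0.05133/0.03185 = -1.612.
p-value = P(Z > -1.612) ≈ 0.9465; since p > α = 0.025, fail to reject H₀.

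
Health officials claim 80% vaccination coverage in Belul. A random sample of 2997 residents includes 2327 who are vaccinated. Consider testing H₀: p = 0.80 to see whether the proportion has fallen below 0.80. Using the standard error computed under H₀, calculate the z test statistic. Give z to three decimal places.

z = -3.224

p̂ = 2327/2997 ≈ 0.776443.
Standard error under H₀: √(0.8×0.2/2997) = 0.007307.
z = (0.776443 − 0.8)/0.007307 = -0.023557/0.007307 = -3.224.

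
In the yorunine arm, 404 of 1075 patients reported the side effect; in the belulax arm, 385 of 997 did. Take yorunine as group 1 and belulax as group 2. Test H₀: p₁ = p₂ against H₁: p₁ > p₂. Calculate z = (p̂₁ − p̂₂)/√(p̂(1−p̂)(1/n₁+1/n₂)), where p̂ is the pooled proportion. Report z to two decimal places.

p̂₁ = 404/1075 ≈ 0.37581, p̂₂ = 385/997 ≈ 0.38616.
Pooled p̂ = (404+385)/(1075+997) = 789/2072 = 0.38079.
SE = √(0.235789 × 0.00193324) = 0.02135.
z = (0.37581 − 0.38616)/0.02135 = -0.01035/0.02135 = -0.48.
p-value = P(Z > -0.485) ≈ 0.6860.

z = -0.48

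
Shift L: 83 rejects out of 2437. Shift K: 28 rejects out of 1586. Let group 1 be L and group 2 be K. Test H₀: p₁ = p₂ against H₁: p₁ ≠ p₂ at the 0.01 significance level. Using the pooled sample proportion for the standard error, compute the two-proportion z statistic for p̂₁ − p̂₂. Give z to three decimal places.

p̂₁ = 83/2437 ≈ 0.034058, p̂₂ = 28/1586 ≈ 0.017654.
Pooled p̂ = (83+28)/(2437+1586) = 111/4023 = 0.027591.
SE = √(0.0268301 × 0.00104086) = 0.005285.
z = (0.034058 − 0.017654)/0.005285 = 0.016404/0.005285 = 3.104.
Two-sided p-value ≈ 2·Φ(−3.104) = 0.0019, so at α = 0.01 we reject H₀.

z = 3.104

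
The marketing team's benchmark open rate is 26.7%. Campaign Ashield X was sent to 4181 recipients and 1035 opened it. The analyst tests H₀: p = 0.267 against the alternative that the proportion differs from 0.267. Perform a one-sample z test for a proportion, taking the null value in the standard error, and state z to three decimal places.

z = -2.843

p̂ = 1035/4181 ≈ 0.247548.
SE = √(p₀(1−p₀)/n) = √(0.19571/4181) = 0.006842.
z = (0.247548 − 0.267)/0.006842 = -0.019452/0.006842 = -2.843.
Two-sided p-value ≈ 2·Φ(−2.843) = 0.0045.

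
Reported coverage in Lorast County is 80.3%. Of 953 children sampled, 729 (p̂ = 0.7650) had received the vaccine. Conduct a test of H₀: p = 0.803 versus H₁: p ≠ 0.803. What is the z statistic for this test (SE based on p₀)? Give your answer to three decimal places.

p̂ = 729/953 = 0.764953.
Under H₀, SE = √(0.803·0.197/953) = √(0.000165993) = 0.012884.
z = (0.764953 − 0.803)/0.012884 = -0.038047/0.012884 = -2.953.
p-value = 2·P(Z > 2.953) ≈ 0.0031.

z = -2.953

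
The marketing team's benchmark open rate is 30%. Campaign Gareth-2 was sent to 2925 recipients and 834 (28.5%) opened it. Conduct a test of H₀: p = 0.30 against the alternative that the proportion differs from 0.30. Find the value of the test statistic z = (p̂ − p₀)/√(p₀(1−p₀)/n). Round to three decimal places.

z = -1.755

p̂ = 834/2925 = 0.285128.
Under H₀, SE = √(0.3·0.7/2925) = √(7.17949e-05) = 0.008473.
z = (0.285128 − 0.3)/0.008473 = -0.014872/0.008473 = -1.755.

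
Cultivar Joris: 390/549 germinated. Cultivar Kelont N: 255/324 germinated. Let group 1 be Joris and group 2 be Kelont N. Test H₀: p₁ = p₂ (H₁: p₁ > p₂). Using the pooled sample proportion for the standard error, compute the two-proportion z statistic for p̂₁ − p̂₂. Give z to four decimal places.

p̂₁ = 390/549 ≈ 0.710383, p̂₂ = 255/324 ≈ 0.787037.
Pooled p̂ = (390+255)/(549+324) = 645/873 = 0.738832.
SE = √(0.192959 × 0.00490791) = 0.030774.
z = (0.710383 − 0.787037)/0.030774 = -0.076654/0.030774 = -2.4909.
p-value = P(Z > -2.491) ≈ 0.9936.

z = -2.4909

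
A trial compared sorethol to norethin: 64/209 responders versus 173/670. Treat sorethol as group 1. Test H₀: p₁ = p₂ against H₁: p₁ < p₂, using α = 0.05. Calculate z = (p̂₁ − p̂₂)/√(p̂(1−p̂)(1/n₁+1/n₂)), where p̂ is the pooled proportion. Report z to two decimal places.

p̂₁ = 64/209 = 0.30622, p̂₂ = 173/670 = 0.25821.
Pooled p̂ = (64+173)/(209+670) = 237/879 = 0.26962.
SE = √(p̂(1−p̂)(1/n₁+1/n₂)) = √(0.26962·0.73038·0.00627723) = √(0.00123616) = 0.03516.
z = (0.30622 − 0.25821)/0.03516 = 0.04801/0.03516 = 1.37.
p-value = P(Z < 1.366) ≈ 0.9140. With α = 0.05, fail to reject H₀.

z = 1.37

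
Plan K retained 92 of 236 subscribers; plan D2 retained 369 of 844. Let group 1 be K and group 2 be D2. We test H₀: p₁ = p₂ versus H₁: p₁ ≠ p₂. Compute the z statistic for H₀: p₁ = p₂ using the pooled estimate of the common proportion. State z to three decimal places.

p̂₁ = 92/236 = 0.38983, p̂₂ = 369/844 = 0.43720.
Pooled p̂ = (92+369)/(236+844) = 461/1080 = 0.42685.
SE = √(0.244649 × 0.00542212) = 0.03642.
z = (0.38983 − 0.43720)/0.03642 = -0.04737/0.03642 = -1.301.

z = -1.301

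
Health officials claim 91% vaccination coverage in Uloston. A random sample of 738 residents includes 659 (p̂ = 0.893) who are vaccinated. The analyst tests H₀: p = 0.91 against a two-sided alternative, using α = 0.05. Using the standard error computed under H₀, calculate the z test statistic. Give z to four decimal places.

z = -1.6181

p̂ = 659/738 = 0.8929539.
SE = √(p₀(1−p₀)/n) = √(0.0819/738) = 0.0105345.
z = (0.8929539 − 0.91)/0.0105345 = -0.0170461/0.0105345 = -1.6181.
p-value = 2·P(Z > 1.618) ≈ 0.1056; since p > α = 0.05, fail to reject H₀.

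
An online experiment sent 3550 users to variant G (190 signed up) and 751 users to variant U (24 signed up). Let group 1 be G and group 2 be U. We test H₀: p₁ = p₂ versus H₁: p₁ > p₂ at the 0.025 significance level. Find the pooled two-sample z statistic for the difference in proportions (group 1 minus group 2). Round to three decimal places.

p̂₁ = 190/3550 = 0.053521, p̂₂ = 24/751 = 0.031957.
Pooled p̂ = (190+24)/(3550+751) = 214/4301 = 0.049756.
SE = √(0.0472802 × 0.00161325) = 0.008734.
z = (0.053521 − 0.031957)/0.008734 = 0.021564/0.008734 = 2.469.
p-value = P(Z > 2.469) ≈ 0.0068, so at α = 0.025 we reject H₀.

z = 2.469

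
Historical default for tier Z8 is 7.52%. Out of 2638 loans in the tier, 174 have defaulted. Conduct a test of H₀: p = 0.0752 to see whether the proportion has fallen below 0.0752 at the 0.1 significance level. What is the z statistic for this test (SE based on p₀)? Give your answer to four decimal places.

z = -1.7998

p̂ = 174/2638 = 0.0659591.
SE = √(p₀(1−p₀)/n) = √(0.069545/2638) = 0.0051345.
z = (0.0659591 − 0.0752)/0.0051345 = -0.0092409/0.0051345 = -1.7998.
p-value = P(Z < -1.800) ≈ 0.0359; since p < α = 0.1, reject H₀.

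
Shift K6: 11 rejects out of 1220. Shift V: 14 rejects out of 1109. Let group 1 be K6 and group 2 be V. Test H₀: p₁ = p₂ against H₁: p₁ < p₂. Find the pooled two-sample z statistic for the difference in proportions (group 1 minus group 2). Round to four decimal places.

z = -0.8438

p̂₁ = 11/1220 = 0.0090164, p̂₂ = 14/1109 = 0.0126240.
Pooled p̂ = (11+14)/(1220+1109) = 25/2329 = 0.0107342.
SE = √(0.010619 × 0.00172139) = 0.0042754.
z = (0.0090164 − 0.0126240)/0.0042754 = -0.0036076/0.0042754 = -0.8438.
p-value = P(Z < -0.844) ≈ 0.1994.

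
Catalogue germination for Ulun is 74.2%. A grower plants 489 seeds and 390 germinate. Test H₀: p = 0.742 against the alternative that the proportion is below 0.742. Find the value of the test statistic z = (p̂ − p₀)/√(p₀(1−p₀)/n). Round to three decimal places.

p̂ = 390/489 = 0.79755.
Under H₀, SE = √(0.742·0.258/489) = √(0.000391485) = 0.01979.
z = (0.79755 − 0.742)/0.01979 = 0.05555/0.01979 = 2.807.
p-value = P(Z < 2.807) ≈ 0.9975.

z = 2.807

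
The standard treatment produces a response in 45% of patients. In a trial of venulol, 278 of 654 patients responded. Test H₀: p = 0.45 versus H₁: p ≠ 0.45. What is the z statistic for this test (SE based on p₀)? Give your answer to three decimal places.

z = -1.281

p̂ = 278/654 ≈ 0.42508.
Under H₀, SE = √(0.45·0.55/654) = √(0.00037844) = 0.01945.
z = (0.42508 − 0.45)/0.01945 = -0.02492/0.01945 = -1.281.
p-value = 2·P(Z > 1.281) ≈ 0.2001.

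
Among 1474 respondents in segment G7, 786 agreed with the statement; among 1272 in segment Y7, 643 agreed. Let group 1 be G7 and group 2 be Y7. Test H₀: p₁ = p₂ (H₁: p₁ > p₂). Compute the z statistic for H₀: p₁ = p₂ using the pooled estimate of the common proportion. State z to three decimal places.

p̂₁ = 786/1474 ≈ 0.53324, p̂₂ = 643/1272 ≈ 0.50550.
Pooled p̂ = (786+643)/(1474+1272) = 1429/2746 = 0.52039.
SE = √(p̂(1−p̂)(1/n₁+1/n₂)) = √(0.52039·0.47961·0.00146459) = √(0.000365538) = 0.01912.
z = (0.53324 − 0.50550)/0.01912 = 0.02774/0.01912 = 1.451.
p-value = P(Z > 1.451) ≈ 0.0734.

z = 1.451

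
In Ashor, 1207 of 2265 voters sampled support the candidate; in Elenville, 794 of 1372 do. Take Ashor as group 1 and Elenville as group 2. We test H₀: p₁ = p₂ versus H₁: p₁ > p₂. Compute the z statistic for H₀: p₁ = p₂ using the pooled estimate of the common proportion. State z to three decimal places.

z = -2.693

p̂₁ = 1207/2265 = 0.53289, p̂₂ = 794/1372 = 0.57872.
Pooled p̂ = (1207+794)/(2265+1372) = 2001/3637 = 0.55018.
SE = √(0.247482 × 0.00117036) = 0.01702.
z = (0.53289 − 0.57872)/0.01702 = -0.04583/0.01702 = -2.693.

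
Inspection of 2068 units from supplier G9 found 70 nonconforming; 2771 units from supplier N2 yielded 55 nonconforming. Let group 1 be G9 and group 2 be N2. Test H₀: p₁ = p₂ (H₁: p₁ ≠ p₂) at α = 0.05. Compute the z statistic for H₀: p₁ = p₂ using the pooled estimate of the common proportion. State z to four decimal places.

z = 3.0372

p̂₁ = 70/2068 = 0.0338491, p̂₂ = 55/2771 = 0.0198484.
Pooled p̂ = (70+55)/(2068+2771) = 125/4839 = 0.0258318.
SE = √(0.0251645 × 0.00084444) = 0.0046098.
z = (0.0338491 − 0.0198484)/0.0046098 = 0.0140007/0.0046098 = 3.0372.
p-value = 2·P(Z > 3.037) ≈ 0.0024; since p < α = 0.05, reject H₀.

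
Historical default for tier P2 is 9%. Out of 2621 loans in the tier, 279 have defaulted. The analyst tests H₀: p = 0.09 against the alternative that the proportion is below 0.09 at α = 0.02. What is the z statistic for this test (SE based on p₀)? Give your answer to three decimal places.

p̂ = 279/2621 = 0.106448.
Under H₀, SE = √(0.09·0.91/2621) = √(3.12476e-05) = 0.005590.
z = (0.106448 − 0.09)/0.005590 = 0.016448/0.005590 = 2.942.
p-value = P(Z < 2.942) ≈ 0.9984, so at α = 0.02 we fail to reject H₀.

z = 2.942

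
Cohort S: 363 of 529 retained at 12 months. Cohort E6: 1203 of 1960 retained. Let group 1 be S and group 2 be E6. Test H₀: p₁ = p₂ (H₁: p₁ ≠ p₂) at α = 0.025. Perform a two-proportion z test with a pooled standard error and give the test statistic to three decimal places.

p̂₁ = 363/529 = 0.68620, p̂₂ = 1203/1960 = 0.61378.
Pooled p̂ = (363+1203)/(529+1960) = 1566/2489 = 0.62917.
SE = √(0.233316 × 0.00240056) = 0.02367.
z = (0.68620 − 0.61378)/0.02367 = 0.07242/0.02367 = 3.060.
Two-sided p-value ≈ 2·Φ(−3.060) = 0.0022. With α = 0.025, reject H₀.

z = 3.060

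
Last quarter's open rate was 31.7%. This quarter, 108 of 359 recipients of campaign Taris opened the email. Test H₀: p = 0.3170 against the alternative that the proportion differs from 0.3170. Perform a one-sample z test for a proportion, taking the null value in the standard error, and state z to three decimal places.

z = -0.658

p̂ = 108/359 ≈ 0.30084.
SE = √(p₀(1−p₀)/n) = √(0.21651/359) = 0.02456.
z = (0.30084 − 0.317)/0.02456 = -0.01616/0.02456 = -0.658.
p-value = 2·P(Z > 0.658) ≈ 0.5104.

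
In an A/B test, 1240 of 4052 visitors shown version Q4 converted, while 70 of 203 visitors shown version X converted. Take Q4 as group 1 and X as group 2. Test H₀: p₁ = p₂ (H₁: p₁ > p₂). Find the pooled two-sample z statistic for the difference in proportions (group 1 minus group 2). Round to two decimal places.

p̂₁ = 1240/4052 = 0.3060, p̂₂ = 70/203 = 0.3448.
Pooled p̂ = (1240+70)/(4052+203) = 1310/4255 = 0.3079.
SE = √(0.213087 × 0.0051729) = 0.0332.
z = (0.3060 − 0.3448)/0.0332 = -0.0388/0.0332 = -1.17.

z = -1.17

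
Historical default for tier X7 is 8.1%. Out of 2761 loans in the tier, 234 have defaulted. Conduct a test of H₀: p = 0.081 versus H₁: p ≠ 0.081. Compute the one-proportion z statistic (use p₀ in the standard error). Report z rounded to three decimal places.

p̂ = 234/2761 = 0.08475.
Standard error under H₀: √(0.081×0.919/2761) = 0.00519.
z = (0.08475 − 0.081)/0.00519 = 0.00375/0.00519 = 0.723.
Two-sided p-value ≈ 2·Φ(−0.723) = 0.4699.

z = 0.723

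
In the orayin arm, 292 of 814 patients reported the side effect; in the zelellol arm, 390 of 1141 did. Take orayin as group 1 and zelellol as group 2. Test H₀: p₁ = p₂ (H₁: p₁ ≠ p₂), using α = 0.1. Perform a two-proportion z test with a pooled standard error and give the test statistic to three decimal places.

z = 0.774

p̂₁ = 292/814 = 0.358722, p̂₂ = 390/1141 = 0.341805.
Pooled p̂ = (292+390)/(814+1141) = 682/1955 = 0.348849.
SE = √(0.227153 × 0.00210493) = 0.021866.
z = (0.358722 − 0.341805)/0.021866 = 0.016917/0.021866 = 0.774.
Two-sided p-value ≈ 2·Φ(−0.774) = 0.4391. With α = 0.1, fail to reject H₀.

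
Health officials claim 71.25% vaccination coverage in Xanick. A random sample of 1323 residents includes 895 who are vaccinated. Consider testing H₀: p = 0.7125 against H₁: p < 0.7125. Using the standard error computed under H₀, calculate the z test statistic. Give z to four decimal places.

z = -2.8937

p̂ = 895/1323 = 0.6764928.
Under H₀, SE = √(0.7125·0.2875/1323) = √(0.000154833) = 0.0124432.
z = (0.6764928 − 0.7125)/0.0124432 = -0.0360072/0.0124432 = -2.8937.
p-value = P(Z < -2.894) ≈ 0.0019.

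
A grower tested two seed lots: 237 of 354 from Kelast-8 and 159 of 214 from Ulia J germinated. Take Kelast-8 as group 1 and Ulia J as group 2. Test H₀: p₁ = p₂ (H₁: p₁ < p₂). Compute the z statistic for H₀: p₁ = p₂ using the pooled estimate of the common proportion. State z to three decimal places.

z = -1.847

p̂₁ = 237/354 ≈ 0.66949, p̂₂ = 159/214 ≈ 0.74299.
Pooled p̂ = (237+159)/(354+214) = 396/568 = 0.69718.
SE = √(p̂(1−p̂)(1/n₁+1/n₂)) = √(0.69718·0.30282·0.00749776) = √(0.00158292) = 0.03979.
z = (0.66949 − 0.74299)/0.03979 = -0.07350/0.03979 = -1.847.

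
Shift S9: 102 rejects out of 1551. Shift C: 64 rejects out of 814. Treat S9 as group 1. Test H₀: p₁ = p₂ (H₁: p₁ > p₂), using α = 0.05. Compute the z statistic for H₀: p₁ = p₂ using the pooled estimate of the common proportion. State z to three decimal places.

p̂₁ = 102/1551 = 0.06576, p̂₂ = 64/814 = 0.07862.
Pooled p̂ = (102+64)/(1551+814) = 166/2365 = 0.07019.
SE = √(p̂(1−p̂)(1/n₁+1/n₂)) = √(0.07019·0.92981·0.00187325) = √(0.000122255) = 0.01106.
z = (0.06576 − 0.07862)/0.01106 = -0.01286/0.01106 = -1.163.
p-value = P(Z > -1.163) ≈ 0.8776. With α = 0.05, fail to reject H₀.

z = -1.163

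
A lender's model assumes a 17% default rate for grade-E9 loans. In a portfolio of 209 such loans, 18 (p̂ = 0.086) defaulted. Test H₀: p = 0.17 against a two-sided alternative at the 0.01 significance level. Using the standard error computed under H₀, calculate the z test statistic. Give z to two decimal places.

z = -3.23

p̂ = 18/209 = 0.0861.
Standard error under H₀: √(0.17×0.83/209) = 0.0260.
z = (0.0861 − 0.17)/0.0260 = -0.0839/0.0260 = -3.23.
Two-sided p-value ≈ 2·Φ(−3.228) = 0.0012. With α = 0.01, reject H₀.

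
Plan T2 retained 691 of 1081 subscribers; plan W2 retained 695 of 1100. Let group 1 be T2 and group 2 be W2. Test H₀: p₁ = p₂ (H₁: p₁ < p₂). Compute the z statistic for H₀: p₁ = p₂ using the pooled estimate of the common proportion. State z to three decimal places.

p̂₁ = 691/1081 ≈ 0.63922, p̂₂ = 695/1100 ≈ 0.63182.
Pooled p̂ = (691+695)/(1081+1100) = 1386/2181 = 0.63549.
SE = √(p̂(1−p̂)(1/n₁+1/n₂)) = √(0.63549·0.36451·0.00183416) = √(0.00042487) = 0.02061.
z = (0.63922 − 0.63182)/0.02061 = 0.00740/0.02061 = 0.359.
p-value = P(Z < 0.359) ≈ 0.6403.

z = 0.359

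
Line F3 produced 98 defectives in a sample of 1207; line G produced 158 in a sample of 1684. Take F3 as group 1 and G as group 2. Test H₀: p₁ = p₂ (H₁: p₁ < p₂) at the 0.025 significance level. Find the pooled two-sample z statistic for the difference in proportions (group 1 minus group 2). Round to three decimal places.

z = -1.179

p̂₁ = 98/1207 = 0.08119, p̂₂ = 158/1684 = 0.09382.
Pooled p̂ = (98+158)/(1207+1684) = 256/2891 = 0.08855.
SE = √(0.0807095 × 0.00142232) = 0.01071.
z = (0.08119 − 0.09382)/0.01071 = -0.01263/0.01071 = -1.179.
p-value = P(Z < -1.179) ≈ 0.1192, so at α = 0.025 we fail to reject H₀.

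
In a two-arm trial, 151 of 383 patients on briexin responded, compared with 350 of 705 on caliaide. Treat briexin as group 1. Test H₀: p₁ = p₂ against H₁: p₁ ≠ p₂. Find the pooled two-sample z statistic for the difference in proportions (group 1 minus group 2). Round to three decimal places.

p̂₁ = 151/383 = 0.39426, p̂₂ = 350/705 = 0.49645.
Pooled p̂ = (151+350)/(383+705) = 501/1088 = 0.46048.
SE = √(0.248438 × 0.00402941) = 0.03164.
z = (0.39426 − 0.49645)/0.03164 = -0.10219/0.03164 = -3.230.
Two-sided p-value ≈ 2·Φ(−3.230) = 0.0012.

z = -3.230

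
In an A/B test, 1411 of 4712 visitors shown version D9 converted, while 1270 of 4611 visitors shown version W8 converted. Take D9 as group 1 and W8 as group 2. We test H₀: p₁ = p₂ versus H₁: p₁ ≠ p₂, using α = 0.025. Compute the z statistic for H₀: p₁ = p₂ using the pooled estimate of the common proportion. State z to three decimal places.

z = 2.562

p̂₁ = 1411/4712 ≈ 0.299448, p̂₂ = 1270/4611 ≈ 0.275428.
Pooled p̂ = (1411+1270)/(4712+4611) = 2681/9323 = 0.287568.
SE = √(0.204873 × 0.000429097) = 0.009376.
z = (0.299448 − 0.275428)/0.009376 = 0.024020/0.009376 = 2.562.
Two-sided p-value ≈ 2·Φ(−2.562) = 0.0104, so at α = 0.025 we reject H₀.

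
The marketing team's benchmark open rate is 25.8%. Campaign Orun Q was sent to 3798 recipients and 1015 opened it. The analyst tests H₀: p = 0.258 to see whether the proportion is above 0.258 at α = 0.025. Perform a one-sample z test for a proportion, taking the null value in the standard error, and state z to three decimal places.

z = 1.302

p̂ = 1015/3798 = 0.267246.
Standard error under H₀: √(0.258×0.742/3798) = 0.007100.
z = (0.267246 − 0.258)/0.007100 = 0.009246/0.007100 = 1.302.
p-value = P(Z > 1.302) ≈ 0.0964, so at α = 0.025 we fail to reject H₀.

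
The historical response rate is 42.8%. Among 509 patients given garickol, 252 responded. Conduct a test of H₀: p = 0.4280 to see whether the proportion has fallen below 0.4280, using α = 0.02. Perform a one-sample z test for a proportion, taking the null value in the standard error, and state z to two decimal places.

z = 3.06

p̂ = 252/509 ≈ 0.4951.
Under H₀, SE = √(0.428·0.572/509) = √(0.000480974) = 0.0219.
z = (0.4951 − 0.428)/0.0219 = 0.0671/0.0219 = 3.06.
p-value = P(Z < 3.059) ≈ 0.9989, so at α = 0.02 we fail to reject H₀.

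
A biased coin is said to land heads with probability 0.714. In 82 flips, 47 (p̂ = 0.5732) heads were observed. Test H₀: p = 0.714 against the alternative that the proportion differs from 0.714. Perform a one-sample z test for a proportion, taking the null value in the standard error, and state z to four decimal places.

z = -2.8221

p̂ = 47/82 = 0.573171.
Standard error under H₀: √(0.714×0.286/82) = 0.049903.
z = (0.573171 − 0.714)/0.049903 = -0.140829/0.049903 = -2.8221.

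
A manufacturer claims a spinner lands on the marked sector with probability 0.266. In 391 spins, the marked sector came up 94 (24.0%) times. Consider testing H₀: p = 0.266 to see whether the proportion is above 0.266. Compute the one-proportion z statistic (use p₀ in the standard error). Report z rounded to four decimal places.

p̂ = 94/391 = 0.240409.
Standard error under H₀: √(0.266×0.734/391) = 0.022346.
z = (0.240409 − 0.266)/0.022346 = -0.025591/0.022346 = -1.1452.

z = -1.1452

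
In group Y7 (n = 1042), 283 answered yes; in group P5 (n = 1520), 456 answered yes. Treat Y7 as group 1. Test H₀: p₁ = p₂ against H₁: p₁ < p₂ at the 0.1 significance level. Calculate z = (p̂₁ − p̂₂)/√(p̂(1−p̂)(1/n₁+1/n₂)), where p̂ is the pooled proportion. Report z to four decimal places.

z = -1.5590

p̂₁ = 283/1042 ≈ 0.271593, p̂₂ = 456/1520 ≈ 0.300000.
Pooled p̂ = (283+456)/(1042+1520) = 739/2562 = 0.288447.
SE = √(p̂(1−p̂)(1/n₁+1/n₂)) = √(0.288447·0.711553·0.00161759) = √(0.000332002) = 0.018221.
z = (0.271593 − 0.300000)/0.018221 = -0.028407/0.018221 = -1.5590.
p-value = P(Z < -1.559) ≈ 0.0595; since p < α = 0.1, reject H₀.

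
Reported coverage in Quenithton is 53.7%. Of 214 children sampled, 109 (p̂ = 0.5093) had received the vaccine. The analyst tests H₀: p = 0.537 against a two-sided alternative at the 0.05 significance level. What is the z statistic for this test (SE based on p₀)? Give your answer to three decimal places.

p̂ = 109/214 ≈ 0.50935.
SE = √(p₀(1−p₀)/n) = √(0.24863/214) = 0.03409.
z = (0.50935 − 0.537)/0.03409 = -0.02765/0.03409 = -0.811.
Two-sided p-value ≈ 2·Φ(−0.811) = 0.4172. With α = 0.05, fail to reject H₀.

z = -0.811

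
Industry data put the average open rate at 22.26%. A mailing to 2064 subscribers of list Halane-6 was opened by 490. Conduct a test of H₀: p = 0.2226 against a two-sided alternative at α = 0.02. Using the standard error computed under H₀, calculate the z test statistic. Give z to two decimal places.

z = 1.62

p̂ = 490/2064 ≈ 0.23740.
SE = √(p₀(1−p₀)/n) = √(0.17305/2064) = 0.00916.
z = (0.23740 − 0.2226)/0.00916 = 0.01480/0.00916 = 1.62.
Two-sided p-value ≈ 2·Φ(−1.617) = 0.1059, so at α = 0.02 we fail to reject H₀.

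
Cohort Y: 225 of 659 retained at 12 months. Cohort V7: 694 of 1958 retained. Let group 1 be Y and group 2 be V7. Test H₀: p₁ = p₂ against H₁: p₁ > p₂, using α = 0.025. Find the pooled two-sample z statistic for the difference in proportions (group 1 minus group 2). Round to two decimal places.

p̂₁ = 225/659 ≈ 0.34143, p̂₂ = 694/1958 ≈ 0.35444.
Pooled p̂ = (225+694)/(659+1958) = 919/2617 = 0.35117.
SE = √(p̂(1−p̂)(1/n₁+1/n₂)) = √(0.35117·0.64883·0.00202818) = √(0.000462116) = 0.02150.
z = (0.34143 − 0.35444)/0.02150 = -0.01301/0.02150 = -0.61.
p-value = P(Z > -0.606) ≈ 0.7276; since p > α = 0.025, fail to reject H₀.

z = -0.61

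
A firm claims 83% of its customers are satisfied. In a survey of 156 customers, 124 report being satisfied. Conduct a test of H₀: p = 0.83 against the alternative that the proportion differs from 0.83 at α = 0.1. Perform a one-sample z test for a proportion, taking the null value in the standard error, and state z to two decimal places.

z = -1.17

p̂ = 124/156 = 0.7949.
SE = √(p₀(1−p₀)/n) = √(0.1411/156) = 0.0301.
z = (0.7949 − 0.83)/0.0301 = -0.0351/0.0301 = -1.17.
p-value = 2·P(Z > 1.168) ≈ 0.2428, so at α = 0.1 we fail to reject H₀.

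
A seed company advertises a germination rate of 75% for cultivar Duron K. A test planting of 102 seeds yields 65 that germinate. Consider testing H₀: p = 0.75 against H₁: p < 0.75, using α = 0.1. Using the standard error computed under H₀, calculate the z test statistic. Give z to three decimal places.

z = -2.630

p̂ = 65/102 ≈ 0.63725.
Under H₀, SE = √(0.75·0.25/102) = √(0.00183824) = 0.04287.
z = (0.63725 − 0.75)/0.04287 = -0.11275/0.04287 = -2.630.
p-value = P(Z < -2.630) ≈ 0.0043; since p < α = 0.1, reject H₀.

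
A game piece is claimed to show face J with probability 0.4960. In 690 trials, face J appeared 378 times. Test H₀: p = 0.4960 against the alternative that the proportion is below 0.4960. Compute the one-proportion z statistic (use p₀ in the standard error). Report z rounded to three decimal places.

z = 2.723

p̂ = 378/690 ≈ 0.547826.
SE = √(p₀(1−p₀)/n) = √(0.24998/690) = 0.019034.
z = (0.547826 − 0.496)/0.019034 = 0.051826/0.019034 = 2.723.
p-value = P(Z < 2.723) ≈ 0.9968.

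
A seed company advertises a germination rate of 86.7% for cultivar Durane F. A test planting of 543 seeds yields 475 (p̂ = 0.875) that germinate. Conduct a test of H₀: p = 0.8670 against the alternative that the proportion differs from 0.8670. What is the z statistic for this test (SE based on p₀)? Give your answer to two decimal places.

z = 0.53

p̂ = 475/543 ≈ 0.8748.
SE = √(p₀(1−p₀)/n) = √(0.11531/543) = 0.0146.
z = (0.8748 − 0.867)/0.0146 = 0.0078/0.0146 = 0.53.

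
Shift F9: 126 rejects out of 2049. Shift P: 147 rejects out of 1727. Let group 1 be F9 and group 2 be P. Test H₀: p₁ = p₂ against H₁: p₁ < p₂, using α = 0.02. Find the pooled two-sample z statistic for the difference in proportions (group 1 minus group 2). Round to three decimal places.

p̂₁ = 126/2049 = 0.06149, p̂₂ = 147/1727 = 0.08512.
Pooled p̂ = (126+147)/(2049+1727) = 273/3776 = 0.07230.
SE = √(p̂(1−p̂)(1/n₁+1/n₂)) = √(0.07230·0.92770·0.00106708) = √(7.15709e-05) = 0.00846.
z = (0.06149 − 0.08512)/0.00846 = -0.02363/0.00846 = -2.793.
p-value = P(Z < -2.793) ≈ 0.0026, so at α = 0.02 we reject H₀.

z = -2.793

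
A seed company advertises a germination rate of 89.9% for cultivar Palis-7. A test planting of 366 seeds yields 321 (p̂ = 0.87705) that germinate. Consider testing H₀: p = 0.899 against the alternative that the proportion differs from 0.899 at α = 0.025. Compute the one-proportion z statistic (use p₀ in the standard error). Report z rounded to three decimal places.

z = -1.394

p̂ = 321/366 = 0.87705.
SE = √(p₀(1−p₀)/n) = √(0.090799/366) = 0.01575.
z = (0.87705 − 0.899)/0.01575 = -0.02195/0.01575 = -1.394.
p-value = 2·P(Z > 1.394) ≈ 0.1634; since p > α = 0.025, fail to reject H₀.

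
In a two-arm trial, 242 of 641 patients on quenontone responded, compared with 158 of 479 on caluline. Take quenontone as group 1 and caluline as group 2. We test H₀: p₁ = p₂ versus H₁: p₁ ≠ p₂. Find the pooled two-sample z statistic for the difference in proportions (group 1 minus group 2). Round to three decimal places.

z = 1.648

p̂₁ = 242/641 = 0.37754, p̂₂ = 158/479 = 0.32985.
Pooled p̂ = (242+158)/(641+479) = 400/1120 = 0.35714.
SE = √(0.229592 × 0.00364775) = 0.02894.
z = (0.37754 − 0.32985)/0.02894 = 0.04769/0.02894 = 1.648.
p-value = 2·P(Z > 1.648) ≈ 0.0994.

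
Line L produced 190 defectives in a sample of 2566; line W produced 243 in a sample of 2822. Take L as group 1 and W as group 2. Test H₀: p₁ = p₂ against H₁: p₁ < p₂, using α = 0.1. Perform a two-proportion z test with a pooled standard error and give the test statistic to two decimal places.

z = -1.63

p̂₁ = 190/2566 = 0.07405, p̂₂ = 243/2822 = 0.08611.
Pooled p̂ = (190+243)/(2566+2822) = 433/5388 = 0.08036.
SE = √(0.0739054 × 0.00074407) = 0.00742.
z = (0.07405 − 0.08611)/0.00742 = -0.01206/0.00742 = -1.63.
p-value = P(Z < -1.627) ≈ 0.0519, so at α = 0.1 we reject H₀.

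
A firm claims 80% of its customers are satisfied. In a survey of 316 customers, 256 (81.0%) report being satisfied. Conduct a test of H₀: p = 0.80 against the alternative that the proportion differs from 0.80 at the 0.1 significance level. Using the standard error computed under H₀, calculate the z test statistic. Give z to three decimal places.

z = 0.450

p̂ = 256/316 = 0.81013.
Standard error under H₀: √(0.8×0.2/316) = 0.02250.
z = (0.81013 − 0.8)/0.02250 = 0.01013/0.02250 = 0.450.
p-value = 2·P(Z > 0.450) ≈ 0.6527; since p > α = 0.1, fail to reject H₀.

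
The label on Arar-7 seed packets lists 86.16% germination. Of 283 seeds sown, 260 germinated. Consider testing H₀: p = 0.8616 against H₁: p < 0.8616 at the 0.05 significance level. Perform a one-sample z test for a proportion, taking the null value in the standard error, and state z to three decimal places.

z = 2.783

p̂ = 260/283 ≈ 0.91873.
SE = √(p₀(1−p₀)/n) = √(0.11925/283) = 0.02053.
z = (0.91873 − 0.8616)/0.02053 = 0.05713/0.02053 = 2.783.
p-value = P(Z < 2.783) ≈ 0.9973. With α = 0.05, fail to reject H₀.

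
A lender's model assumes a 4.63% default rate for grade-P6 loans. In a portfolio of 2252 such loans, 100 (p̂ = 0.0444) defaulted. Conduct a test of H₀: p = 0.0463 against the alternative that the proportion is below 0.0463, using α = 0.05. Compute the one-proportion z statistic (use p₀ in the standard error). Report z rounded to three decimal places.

p̂ = 100/2252 = 0.044405.
Under H₀, SE = √(0.0463·0.9537/2252) = √(1.96076e-05) = 0.004428.
z = (0.044405 − 0.0463)/0.004428 = -0.001895/0.004428 = -0.428.
p-value = P(Z < -0.428) ≈ 0.3343; since p > α = 0.05, fail to reject H₀.

z = -0.428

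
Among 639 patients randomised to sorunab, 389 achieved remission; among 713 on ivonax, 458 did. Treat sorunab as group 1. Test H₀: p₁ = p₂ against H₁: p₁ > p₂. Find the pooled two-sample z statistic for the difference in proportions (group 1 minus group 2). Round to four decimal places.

z = -1.2748

p̂₁ = 389/639 ≈ 0.608764, p̂₂ = 458/713 ≈ 0.642356.
Pooled p̂ = (389+458)/(639+713) = 847/1352 = 0.626479.
SE = √(0.234003 × 0.00296747) = 0.026351.
z = (0.608764 − 0.642356)/0.026351 = -0.033592/0.026351 = -1.2748.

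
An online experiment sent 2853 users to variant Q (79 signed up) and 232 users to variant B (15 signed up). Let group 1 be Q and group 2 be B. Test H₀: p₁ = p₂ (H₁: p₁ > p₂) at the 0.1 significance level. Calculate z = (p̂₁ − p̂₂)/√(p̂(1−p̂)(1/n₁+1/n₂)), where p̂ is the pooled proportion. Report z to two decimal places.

z = -3.15

p̂₁ = 79/2853 = 0.02769, p̂₂ = 15/232 = 0.06466.
Pooled p̂ = (79+15)/(2853+232) = 94/3085 = 0.03047.
SE = √(0.0295416 × 0.00466085) = 0.01173.
z = (0.02769 − 0.06466)/0.01173 = -0.03697/0.01173 = -3.15.
p-value = P(Z > -3.150) ≈ 0.9992. With α = 0.1, fail to reject H₀.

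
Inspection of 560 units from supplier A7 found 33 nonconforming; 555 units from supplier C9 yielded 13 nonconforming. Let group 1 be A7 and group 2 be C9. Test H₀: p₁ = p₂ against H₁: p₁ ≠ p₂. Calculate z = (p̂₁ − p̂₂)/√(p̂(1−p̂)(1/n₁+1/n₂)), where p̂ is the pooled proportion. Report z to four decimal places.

p̂₁ = 33/560 ≈ 0.0589286, p̂₂ = 13/555 ≈ 0.0234234.
Pooled p̂ = (33+13)/(560+555) = 46/1115 = 0.0412556.
SE = √(p̂(1−p̂)(1/n₁+1/n₂)) = √(0.0412556·0.9587444·0.00358752) = √(0.000141899) = 0.0119121.
z = (0.0589286 − 0.0234234)/0.0119121 = 0.0355052/0.0119121 = 2.9806.
Two-sided p-value ≈ 2·Φ(−2.981) = 0.0029.

z = 2.9806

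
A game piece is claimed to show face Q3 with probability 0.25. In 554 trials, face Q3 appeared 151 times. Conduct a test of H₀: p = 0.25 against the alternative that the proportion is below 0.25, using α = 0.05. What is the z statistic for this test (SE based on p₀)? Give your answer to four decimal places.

p̂ = 151/554 ≈ 0.2725632.
Under H₀, SE = √(0.25·0.75/554) = √(0.000338448) = 0.0183969.
z = (0.2725632 − 0.25)/0.0183969 = 0.0225632/0.0183969 = 1.2265.
p-value = P(Z < 1.226) ≈ 0.8900; since p > α = 0.05, fail to reject H₀.

z = 1.2265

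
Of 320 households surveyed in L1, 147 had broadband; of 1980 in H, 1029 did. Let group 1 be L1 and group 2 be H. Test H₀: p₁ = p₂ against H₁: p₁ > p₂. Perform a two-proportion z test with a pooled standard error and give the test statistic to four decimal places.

p̂₁ = 147/320 ≈ 0.459375, p̂₂ = 1029/1980 ≈ 0.519697.
Pooled p̂ = (147+1029)/(320+1980) = 1176/2300 = 0.511304.
SE = √(p̂(1−p̂)(1/n₁+1/n₂)) = √(0.511304·0.488696·0.00363005) = √(0.000907049) = 0.030117.
z = (0.459375 − 0.519697)/0.030117 = -0.060322/0.030117 = -2.0029.

z = -2.0029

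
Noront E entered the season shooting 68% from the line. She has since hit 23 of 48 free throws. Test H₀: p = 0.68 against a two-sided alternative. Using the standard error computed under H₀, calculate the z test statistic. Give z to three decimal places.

z = -2.983

p̂ = 23/48 ≈ 0.47917.
SE = √(p₀(1−p₀)/n) = √(0.2176/48) = 0.06733.
z = (0.47917 − 0.68)/0.06733 = -0.20083/0.06733 = -2.983.
p-value = 2·P(Z > 2.983) ≈ 0.0029.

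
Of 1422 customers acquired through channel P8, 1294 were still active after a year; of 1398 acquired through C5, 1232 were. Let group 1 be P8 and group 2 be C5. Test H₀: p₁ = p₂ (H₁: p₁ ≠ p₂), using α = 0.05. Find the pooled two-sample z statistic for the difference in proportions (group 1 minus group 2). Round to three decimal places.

z = 2.496

p̂₁ = 1294/1422 = 0.90999, p̂₂ = 1232/1398 = 0.88126.
Pooled p̂ = (1294+1232)/(1422+1398) = 2526/2820 = 0.89574.
SE = √(p̂(1−p̂)(1/n₁+1/n₂)) = √(0.89574·0.10426·0.00141854) = √(0.000132472) = 0.01151.
z = (0.90999 − 0.88126)/0.01151 = 0.02873/0.01151 = 2.496.
Two-sided p-value ≈ 2·Φ(−2.496) = 0.0126, so at α = 0.05 we reject H₀.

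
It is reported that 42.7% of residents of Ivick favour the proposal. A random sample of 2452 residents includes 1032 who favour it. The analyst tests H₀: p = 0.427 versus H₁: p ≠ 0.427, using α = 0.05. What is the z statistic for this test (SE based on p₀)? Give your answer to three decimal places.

p̂ = 1032/2452 ≈ 0.42088.
Under H₀, SE = √(0.427·0.573/2452) = √(9.97843e-05) = 0.00999.
z = (0.42088 − 0.427)/0.00999 = -0.00612/0.00999 = -0.613.
Two-sided p-value ≈ 2·Φ(−0.613) = 0.5402. With α = 0.05, fail to reject H₀.

z = -0.613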